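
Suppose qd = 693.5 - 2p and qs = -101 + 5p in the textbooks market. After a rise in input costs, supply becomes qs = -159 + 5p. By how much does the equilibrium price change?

Δp = 58/7

Original equilibrium: p* = 113.5, q* = 466.5.
New equilibrium: 693.5 - 2p = -159 + 5p, so 852.5 = 7p and p' = 1705/14; q' = 693.5 − 2(1705/14) = 6299/14.
Change in price: 1705/14 − 113.5 = 58/7.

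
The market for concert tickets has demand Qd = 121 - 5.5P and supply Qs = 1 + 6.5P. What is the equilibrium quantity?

Set Qd = Qs: 121 - 5.5P = 1 + 6.5P.
120 = 12P, so P* = 10.
Q* = 121 − 5.5(10) = 66.

Q* = 66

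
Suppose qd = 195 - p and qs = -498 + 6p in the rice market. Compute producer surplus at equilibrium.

Producer surplus = 768

Equilibrium: 195 - p = -498 + 6p gives p* = 99, q* = 96.
Supply starts at p = 83 (where qs = 0).
PS = ½(99 − 83)(96) = 768.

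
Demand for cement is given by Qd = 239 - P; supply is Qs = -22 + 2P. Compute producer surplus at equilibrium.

Equilibrium: 239 - P = -22 + 2P gives P* = 87, Q* = 152.
Supply starts at P = 11 (where Qs = 0).
PS = ½(87 − 11)(152) = 5776.

Producer surplus = 5776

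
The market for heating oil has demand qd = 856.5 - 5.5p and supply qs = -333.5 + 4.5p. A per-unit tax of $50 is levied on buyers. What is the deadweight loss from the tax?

Pre-tax equilibrium: p* = 119, q* = 202.
Tax on buyers shifts demand to qd = 856.5 − 5.5(p + 50) = 581.5 - 5.5p.
581.5 - 5.5p = -333.5 + 4.5p gives seller price ps = 91.5; buyers pay pb = 91.5 + 50 = 141.5.
New quantity: q = 856.5 − 5.5(141.5) = 78.25.
DWL = ½ × 50 × (202 − 78.25) = 3093.75.

Deadweight loss = 3093.75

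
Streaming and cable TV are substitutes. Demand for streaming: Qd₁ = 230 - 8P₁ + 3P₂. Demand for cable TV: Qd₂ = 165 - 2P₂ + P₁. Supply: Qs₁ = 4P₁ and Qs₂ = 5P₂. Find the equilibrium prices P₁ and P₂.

Market 1: 230 - 8P₁ + 3P₂ = 4P₁ → 12P₁ - 3P₂ = 230.
Market 2: 7P₂ - P₁ = 165.
Eliminating P₂: 7×(1) + 3×(2) gives 81P₁ = 2105, so P₁ = 2105/81.
Back-substitute into (2): P₂ = (165 + 1×2105/81) / 7 = 2210/81.

P₁ = 2105/81, P₂ = 2210/81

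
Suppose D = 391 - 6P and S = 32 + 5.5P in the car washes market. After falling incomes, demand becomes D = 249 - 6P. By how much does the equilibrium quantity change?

Original equilibrium: P* = 718/23, Q* = 4685/23.
New equilibrium: 249 - 6P = 32 + 5.5P, so 217 = 11.5P and P' = 434/23; Q' = 249 − 6(434/23) = 3123/23.
Change in quantity: 3123/23 − 4685/23 = -1562/23.

ΔQ = -1562/23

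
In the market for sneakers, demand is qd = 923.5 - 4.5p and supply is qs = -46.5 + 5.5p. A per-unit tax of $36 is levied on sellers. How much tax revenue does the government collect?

Pre-tax equilibrium: p* = 97, q* = 487.
Tax on sellers shifts supply to qs = -46.5 + 5.5(p − 36) = -244.5 + 5.5p.
923.5 - 4.5p = -244.5 + 5.5p gives buyer price pb = 116.8; sellers receive ps = 116.8 − 36 = 80.8.
New quantity: q = 923.5 − 4.5(116.8) = 397.9.
Revenue = 36 × 397.9 = 14324.4.

Tax revenue = 14324.4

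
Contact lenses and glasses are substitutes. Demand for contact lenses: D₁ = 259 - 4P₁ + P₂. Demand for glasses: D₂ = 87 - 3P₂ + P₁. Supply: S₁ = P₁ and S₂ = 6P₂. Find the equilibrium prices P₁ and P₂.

Market 1: 259 - 4P₁ + P₂ = P₁ → 5P₁ - P₂ = 259.
Market 2: 9P₂ - P₁ = 87.
Eliminating P₂: 9×(1) + 1×(2) gives 44P₁ = 2418, so P₁ = 1209/22.
Back-substitute into (2): P₂ = (87 + 1×1209/22) / 9 = 347/22.

P₁ = 1209/22, P₂ = 347/22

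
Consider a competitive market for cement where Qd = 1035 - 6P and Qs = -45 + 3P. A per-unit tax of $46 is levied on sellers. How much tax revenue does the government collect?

Pre-tax equilibrium: P* = 120, Q* = 315.
Tax on sellers shifts supply to Qs = -45 + 3(P − 46) = -183 + 3P.
1035 - 6P = -183 + 3P gives buyer price Pb = 406/3; sellers receive Ps = 406/3 − 46 = 268/3.
New quantity: Q = 1035 − 6(406/3) = 223.
Revenue = 46 × 223 = 10258.

Tax revenue = 10258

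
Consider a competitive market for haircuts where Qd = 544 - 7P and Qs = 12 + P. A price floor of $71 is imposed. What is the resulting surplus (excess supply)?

Equilibrium price would be P* = 66.5, so the floor at 71 binds.
At P = 71: Qd = 47, Qs = 83.
Surplus = 83 − 47 = 36.

Surplus = 36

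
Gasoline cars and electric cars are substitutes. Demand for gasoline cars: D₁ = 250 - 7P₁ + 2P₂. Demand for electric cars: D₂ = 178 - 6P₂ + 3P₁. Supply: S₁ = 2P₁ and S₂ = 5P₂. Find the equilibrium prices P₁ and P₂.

Market 1: 250 - 7P₁ + 2P₂ = 2P₁ → 9P₁ - 2P₂ = 250.
Market 2: 11P₂ - 3P₁ = 178.
Eliminating P₂: 11×(1) + 2×(2) gives 93P₁ = 3106, so P₁ = 3106/93.
Back-substitute into (2): P₂ = (178 + 3×3106/93) / 11 = 784/31.

P₁ = 3106/93, P₂ = 784/31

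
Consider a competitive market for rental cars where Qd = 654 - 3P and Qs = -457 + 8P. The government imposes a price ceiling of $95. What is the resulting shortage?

Shortage = 66

Equilibrium price would be P* = 101, so the ceiling at 95 binds.
At P = 95: Qd = 654 − 3(95) = 369, Qs = -457 + 8(95) = 303.
Shortage = 369 − 303 = 66.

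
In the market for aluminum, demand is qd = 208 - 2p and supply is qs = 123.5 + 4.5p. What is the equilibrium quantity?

Set qd = qs: 208 - 2p = 123.5 + 4.5p.
84.5 = 6.5p, so p* = 13.
q* = 208 − 2(13) = 182.

q* = 182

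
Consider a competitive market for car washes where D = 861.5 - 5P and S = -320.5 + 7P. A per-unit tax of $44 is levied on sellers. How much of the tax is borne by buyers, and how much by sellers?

Buyers bear 77/3, sellers bear 55/3

Pre-tax equilibrium: P* = 98.5, Q* = 369.
Tax on sellers shifts supply to S = -320.5 + 7(P − 44) = -628.5 + 7P.
861.5 - 5P = -628.5 + 7P gives buyer price Pb = 745/6; sellers receive Ps = 745/6 − 44 = 481/6.
New quantity: Q = 861.5 − 5(745/6) = 722/3.
Buyer burden = 745/6 − 98.5 = 77/3; seller burden = 98.5 − 481/6 = 55/3.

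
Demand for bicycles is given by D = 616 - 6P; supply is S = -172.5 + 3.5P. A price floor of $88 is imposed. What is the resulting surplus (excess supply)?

Surplus = 47.5

Equilibrium price would be P* = 83, so the floor at 88 binds.
At P = 88: D = 88, S = 135.5.
Surplus = 135.5 − 88 = 47.5.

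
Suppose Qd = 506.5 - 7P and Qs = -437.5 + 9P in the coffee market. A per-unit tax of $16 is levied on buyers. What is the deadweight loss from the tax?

Pre-tax equilibrium: P* = 59, Q* = 93.5.
Tax on buyers shifts demand to Qd = 506.5 − 7(P + 16) = 394.5 - 7P.
394.5 - 7P = -437.5 + 9P gives seller price Ps = 52; buyers pay Pb = 52 + 16 = 68.
New quantity: Q = 506.5 − 7(68) = 30.5.
DWL = ½ × 16 × (93.5 − 30.5) = 504.

Deadweight loss = 504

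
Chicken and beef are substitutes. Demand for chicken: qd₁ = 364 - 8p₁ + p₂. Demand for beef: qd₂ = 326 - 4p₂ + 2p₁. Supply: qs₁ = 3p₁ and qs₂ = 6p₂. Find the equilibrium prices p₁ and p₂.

p₁ = 661/18, p₂ = 719/18

Market 1: 364 - 8p₁ + p₂ = 3p₁ → 11p₁ - p₂ = 364.
Market 2: 10p₂ - 2p₁ = 326.
Eliminating p₂: 10×(1) + 1×(2) gives 108p₁ = 3966, so p₁ = 661/18.
Back-substitute into (2): p₂ = (326 + 2×661/18) / 10 = 719/18.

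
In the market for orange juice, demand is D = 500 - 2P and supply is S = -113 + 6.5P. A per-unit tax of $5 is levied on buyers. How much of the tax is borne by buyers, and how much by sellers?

Pre-tax equilibrium: P* = 1226/17, Q* = 6048/17.
Tax on buyers shifts demand to D = 500 − 2(P + 5) = 490 - 2P.
490 - 2P = -113 + 6.5P gives seller price Ps = 1206/17; buyers pay Pb = 1206/17 + 5 = 1291/17.
New quantity: Q = 500 − 2(1291/17) = 5918/17.
Buyer burden = 1291/17 − 1226/17 = 65/17; seller burden = 1226/17 − 1206/17 = 20/17.

Buyers bear 65/17, sellers bear 20/17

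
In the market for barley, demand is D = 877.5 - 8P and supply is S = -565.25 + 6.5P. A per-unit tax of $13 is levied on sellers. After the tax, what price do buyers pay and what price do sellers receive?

Pre-tax equilibrium: P* = 99.5, Q* = 81.5.
Tax on sellers shifts supply to S = -565.25 + 6.5(P − 13) = -649.75 + 6.5P.
877.5 - 8P = -649.75 + 6.5P gives buyer price Pb = 6109/58; sellers receive Ps = 6109/58 − 13 = 5355/58.
New quantity: Q = 877.5 − 8(6109/58) = 2023/58.

Buyers pay 6109/58, sellers receive 5355/58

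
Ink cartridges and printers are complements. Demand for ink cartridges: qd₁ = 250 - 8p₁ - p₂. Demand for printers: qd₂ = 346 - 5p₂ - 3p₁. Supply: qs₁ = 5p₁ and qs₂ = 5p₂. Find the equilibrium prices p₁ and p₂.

Market 1: 250 - 8p₁ - p₂ = 5p₁ → 13p₁ + p₂ = 250.
Market 2: 10p₂ + 3p₁ = 346.
Eliminating p₂: 10×(1) − 1×(2) gives 127p₁ = 2154, so p₁ = 2154/127.
Back-substitute into (2): p₂ = (346 − 3×2154/127) / 10 = 3748/127.

p₁ = 2154/127, p₂ = 3748/127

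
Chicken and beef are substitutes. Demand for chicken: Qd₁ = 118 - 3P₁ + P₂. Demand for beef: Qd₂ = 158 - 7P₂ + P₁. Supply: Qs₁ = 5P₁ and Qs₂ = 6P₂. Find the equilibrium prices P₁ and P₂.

P₁ = 1692/103, P₂ = 1382/103

Market 1: 118 - 3P₁ + P₂ = 5P₁ → 8P₁ - P₂ = 118.
Market 2: 13P₂ - P₁ = 158.
Eliminating P₂: 13×(1) + 1×(2) gives 103P₁ = 1692, so P₁ = 1692/103.
Back-substitute into (2): P₂ = (158 + 1×1692/103) / 13 = 1382/103.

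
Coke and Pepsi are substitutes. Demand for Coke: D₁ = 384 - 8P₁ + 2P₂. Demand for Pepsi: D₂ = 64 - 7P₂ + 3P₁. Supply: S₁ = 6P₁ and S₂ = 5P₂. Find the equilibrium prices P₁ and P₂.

P₁ = 2368/81, P₂ = 1024/81

Market 1: 384 - 8P₁ + 2P₂ = 6P₁ → 14P₁ - 2P₂ = 384.
Market 2: 12P₂ - 3P₁ = 64.
Eliminating P₂: 12×(1) + 2×(2) gives 162P₁ = 4736, so P₁ = 2368/81.
Back-substitute into (2): P₂ = (64 + 3×2368/81) / 12 = 1024/81.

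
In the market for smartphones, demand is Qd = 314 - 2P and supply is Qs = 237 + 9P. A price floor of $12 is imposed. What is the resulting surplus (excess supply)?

Surplus = 55

Equilibrium price would be P* = 7, so the floor at 12 binds.
At P = 12: Qd = 290, Qs = 345.
Surplus = 345 − 290 = 55.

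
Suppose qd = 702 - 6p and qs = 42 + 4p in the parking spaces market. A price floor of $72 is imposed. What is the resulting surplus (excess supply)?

Surplus = 60

Equilibrium price would be p* = 66, so the floor at 72 binds.
At p = 72: qd = 270, qs = 330.
Surplus = 330 − 270 = 60.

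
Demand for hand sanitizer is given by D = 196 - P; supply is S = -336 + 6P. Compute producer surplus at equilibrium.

Equilibrium: 196 - P = -336 + 6P gives P* = 76, Q* = 120.
Supply starts at P = 56 (where S = 0).
PS = ½(76 − 56)(120) = 1200.

Producer surplus = 1200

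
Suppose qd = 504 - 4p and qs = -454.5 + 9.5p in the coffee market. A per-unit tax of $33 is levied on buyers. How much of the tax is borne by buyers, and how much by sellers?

Pre-tax equilibrium: p* = 71, q* = 220.
Tax on buyers shifts demand to qd = 504 − 4(p + 33) = 372 - 4p.
372 - 4p = -454.5 + 9.5p gives seller price ps = 551/9; buyers pay pb = 551/9 + 33 = 848/9.
New quantity: q = 504 − 4(848/9) = 1144/9.
Buyer burden = 848/9 − 71 = 209/9; seller burden = 71 − 551/9 = 88/9.

Buyers bear 209/9, sellers bear 88/9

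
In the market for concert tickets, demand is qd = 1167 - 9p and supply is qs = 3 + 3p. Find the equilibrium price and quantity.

Set qd = qs: 1167 - 9p = 3 + 3p.
1164 = 12p, so p* = 97.
q* = 1167 − 9(97) = 294.

p* = 97, q* = 294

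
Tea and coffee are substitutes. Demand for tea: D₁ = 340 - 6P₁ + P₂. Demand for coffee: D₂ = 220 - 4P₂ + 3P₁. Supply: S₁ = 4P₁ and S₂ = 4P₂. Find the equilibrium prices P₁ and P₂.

P₁ = 420/11, P₂ = 460/11

Market 1: 340 - 6P₁ + P₂ = 4P₁ → 10P₁ - P₂ = 340.
Market 2: 8P₂ - 3P₁ = 220.
Eliminating P₂: 8×(1) + 1×(2) gives 77P₁ = 2940, so P₁ = 420/11.
Back-substitute into (2): P₂ = (220 + 3×420/11) / 8 = 460/11.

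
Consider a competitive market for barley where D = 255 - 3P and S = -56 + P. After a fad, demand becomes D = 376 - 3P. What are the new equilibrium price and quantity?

P' = 108, Q' = 52

Original equilibrium: P* = 77.75, Q* = 21.75.
New equilibrium: 376 - 3P = -56 + P, so 432 = 4P and P' = 108; Q' = 376 − 3(108) = 52.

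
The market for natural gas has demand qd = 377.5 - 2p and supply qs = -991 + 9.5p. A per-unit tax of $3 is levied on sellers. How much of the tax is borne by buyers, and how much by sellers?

Pre-tax equilibrium: p* = 119, q* = 139.5.
Tax on sellers shifts supply to qs = -991 + 9.5(p − 3) = -1019.5 + 9.5p.
377.5 - 2p = -1019.5 + 9.5p gives buyer price pb = 2794/23; sellers receive ps = 2794/23 − 3 = 2725/23.
New quantity: q = 377.5 − 2(2794/23) = 6189/46.
Buyer burden = 2794/23 − 119 = 57/23; seller burden = 119 − 2725/23 = 12/23.

Buyers bear 57/23, sellers bear 12/23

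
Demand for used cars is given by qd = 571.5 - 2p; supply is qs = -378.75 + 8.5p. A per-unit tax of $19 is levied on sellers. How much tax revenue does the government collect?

Pre-tax equilibrium: p* = 90.5, q* = 390.5.
Tax on sellers shifts supply to qs = -378.75 + 8.5(p − 19) = -540.25 + 8.5p.
571.5 - 2p = -540.25 + 8.5p gives buyer price pb = 4447/42; sellers receive ps = 4447/42 − 19 = 3649/42.
New quantity: q = 571.5 − 2(4447/42) = 15109/42.
Revenue = 19 × 15109/42 = 287071/42.

Tax revenue = 287071/42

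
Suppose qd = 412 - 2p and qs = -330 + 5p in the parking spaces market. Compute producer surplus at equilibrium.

Producer surplus = 4000

Equilibrium: 412 - 2p = -330 + 5p gives p* = 106, q* = 200.
Supply starts at p = 66 (where qs = 0).
PS = ½(106 − 66)(200) = 4000.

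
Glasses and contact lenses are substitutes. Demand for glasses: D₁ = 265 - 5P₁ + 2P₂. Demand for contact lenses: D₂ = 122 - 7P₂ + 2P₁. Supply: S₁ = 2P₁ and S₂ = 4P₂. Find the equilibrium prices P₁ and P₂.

P₁ = 3159/73, P₂ = 1384/73

Market 1: 265 - 5P₁ + 2P₂ = 2P₁ → 7P₁ - 2P₂ = 265.
Market 2: 11P₂ - 2P₁ = 122.
Eliminating P₂: 11×(1) + 2×(2) gives 73P₁ = 3159, so P₁ = 3159/73.
Back-substitute into (2): P₂ = (122 + 2×3159/73) / 11 = 1384/73.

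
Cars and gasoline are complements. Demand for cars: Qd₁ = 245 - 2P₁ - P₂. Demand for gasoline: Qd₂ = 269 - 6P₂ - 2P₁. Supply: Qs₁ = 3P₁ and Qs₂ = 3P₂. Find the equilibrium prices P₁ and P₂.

P₁ = 1936/43, P₂ = 855/43

Market 1: 245 - 2P₁ - P₂ = 3P₁ → 5P₁ + P₂ = 245.
Market 2: 9P₂ + 2P₁ = 269.
Eliminating P₂: 9×(1) − 1×(2) gives 43P₁ = 1936, so P₁ = 1936/43.
Back-substitute into (2): P₂ = (269 − 2×1936/43) / 9 = 855/43.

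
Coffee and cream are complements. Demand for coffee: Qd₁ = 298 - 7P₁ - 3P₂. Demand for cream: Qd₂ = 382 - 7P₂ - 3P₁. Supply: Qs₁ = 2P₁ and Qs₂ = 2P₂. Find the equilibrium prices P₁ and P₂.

P₁ = 64/3, P₂ = 106/3

Market 1: 298 - 7P₁ - 3P₂ = 2P₁ → 9P₁ + 3P₂ = 298.
Market 2: 9P₂ + 3P₁ = 382.
Eliminating P₂: 9×(1) − 3×(2) gives 72P₁ = 1536, so P₁ = 64/3.
Back-substitute into (2): P₂ = (382 − 3×64/3) / 9 = 106/3.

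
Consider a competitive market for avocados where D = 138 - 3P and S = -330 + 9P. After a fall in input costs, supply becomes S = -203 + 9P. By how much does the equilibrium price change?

Original equilibrium: P* = 39, Q* = 21.
New equilibrium: 138 - 3P = -203 + 9P, so 341 = 12P and P' = 341/12; Q' = 138 − 3(341/12) = 52.75.
Change in price: 341/12 − 39 = -127/12.

ΔP = -127/12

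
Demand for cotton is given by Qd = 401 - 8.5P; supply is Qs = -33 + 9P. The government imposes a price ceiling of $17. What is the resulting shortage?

Equilibrium price would be P* = 24.8, so the ceiling at 17 binds.
At P = 17: Qd = 401 − 8.5(17) = 256.5, Qs = -33 + 9(17) = 120.
Shortage = 256.5 − 120 = 136.5.

Shortage = 136.5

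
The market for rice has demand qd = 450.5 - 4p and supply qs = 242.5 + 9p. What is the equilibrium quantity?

Set qd = qs: 450.5 - 4p = 242.5 + 9p.
208 = 13p, so p* = 16.
q* = 450.5 − 4(16) = 386.5.

q* = 386.5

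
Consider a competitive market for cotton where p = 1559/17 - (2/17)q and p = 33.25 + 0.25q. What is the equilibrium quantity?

Set the two price expressions equal: 1559/17 - (2/17)q = 33.25 + 0.25q.
3975/68 = (25/68)q, so q* = 159.
p* = 1559/17 − (2/17)(159) = 73.

q* = 159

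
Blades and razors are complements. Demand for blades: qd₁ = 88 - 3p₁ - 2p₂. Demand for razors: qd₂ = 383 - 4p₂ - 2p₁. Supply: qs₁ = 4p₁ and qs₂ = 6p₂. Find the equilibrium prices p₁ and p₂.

p₁ = 19/11, p₂ = 835/22

Market 1: 88 - 3p₁ - 2p₂ = 4p₁ → 7p₁ + 2p₂ = 88.
Market 2: 10p₂ + 2p₁ = 383.
Eliminating p₂: 10×(1) − 2×(2) gives 66p₁ = 114, so p₁ = 19/11.
Back-substitute into (2): p₂ = (383 − 2×19/11) / 10 = 835/22.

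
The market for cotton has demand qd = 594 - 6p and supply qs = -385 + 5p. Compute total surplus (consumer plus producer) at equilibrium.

Total surplus = 660

Equilibrium: 594 - 6p = -385 + 5p gives p* = 89, q* = 60.
Demand choke price: p = 99; supply starts at p = 77.
CS = ½(99 − 89)(60) = 300; PS = ½(89 − 77)(60) = 360.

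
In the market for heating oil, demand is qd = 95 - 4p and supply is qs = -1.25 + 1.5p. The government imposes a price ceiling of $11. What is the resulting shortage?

Shortage = 35.75

Equilibrium price would be p* = 17.5, so the ceiling at 11 binds.
At p = 11: qd = 95 − 4(11) = 51, qs = -1.25 + 1.5(11) = 15.25.
Shortage = 51 − 15.25 = 35.75.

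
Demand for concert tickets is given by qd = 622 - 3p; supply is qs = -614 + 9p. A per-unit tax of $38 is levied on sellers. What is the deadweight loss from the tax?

Deadweight loss = 1624.5

Pre-tax equilibrium: p* = 103, q* = 313.
Tax on sellers shifts supply to qs = -614 + 9(p − 38) = -956 + 9p.
622 - 3p = -956 + 9p gives buyer price pb = 131.5; sellers receive ps = 131.5 − 38 = 93.5.
New quantity: q = 622 − 3(131.5) = 227.5.
DWL = ½ × 38 × (313 − 227.5) = 1624.5.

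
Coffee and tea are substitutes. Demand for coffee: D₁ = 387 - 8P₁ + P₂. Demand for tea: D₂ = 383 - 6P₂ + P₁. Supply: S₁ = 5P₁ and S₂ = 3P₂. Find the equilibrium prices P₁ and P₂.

Market 1: 387 - 8P₁ + P₂ = 5P₁ → 13P₁ - P₂ = 387.
Market 2: 9P₂ - P₁ = 383.
Eliminating P₂: 9×(1) + 1×(2) gives 116P₁ = 3866, so P₁ = 1933/58.
Back-substitute into (2): P₂ = (383 + 1×1933/58) / 9 = 2683/58.

P₁ = 1933/58, P₂ = 2683/58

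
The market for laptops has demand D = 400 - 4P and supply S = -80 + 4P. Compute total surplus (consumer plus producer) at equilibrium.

Total surplus = 6400

Equilibrium: 400 - 4P = -80 + 4P gives P* = 60, Q* = 160.
Demand choke price: P = 100; supply starts at P = 20.
CS = ½(100 − 60)(160) = 3200; PS = ½(60 − 20)(160) = 3200.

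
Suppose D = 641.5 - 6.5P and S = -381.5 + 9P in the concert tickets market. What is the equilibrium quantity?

Q* = 212.5

Set D = S: 641.5 - 6.5P = -381.5 + 9P.
1023 = 15.5P, so P* = 66.
Q* = 641.5 − 6.5(66) = 212.5.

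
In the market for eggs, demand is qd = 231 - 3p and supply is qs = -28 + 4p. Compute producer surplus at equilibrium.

Equilibrium: 231 - 3p = -28 + 4p gives p* = 37, q* = 120.
Supply starts at p = 7 (where qs = 0).
PS = ½(37 − 7)(120) = 1800.

Producer surplus = 1800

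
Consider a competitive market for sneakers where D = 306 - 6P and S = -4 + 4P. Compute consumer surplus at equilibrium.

Equilibrium: 306 - 6P = -4 + 4P gives P* = 31, Q* = 120.
Demand choke price (D = 0): P = 51.
CS = ½(51 − 31)(120) = 1200.

Consumer surplus = 1200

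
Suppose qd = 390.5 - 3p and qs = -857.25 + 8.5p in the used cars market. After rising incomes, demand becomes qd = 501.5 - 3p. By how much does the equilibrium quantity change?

Original equilibrium: p* = 108.5, q* = 65.
New equilibrium: 501.5 - 3p = -857.25 + 8.5p, so 1358.75 = 11.5p and p' = 5435/46; q' = 501.5 − 3(5435/46) = 3382/23.
Change in quantity: 3382/23 − 65 = 1887/23.

Δq = 1887/23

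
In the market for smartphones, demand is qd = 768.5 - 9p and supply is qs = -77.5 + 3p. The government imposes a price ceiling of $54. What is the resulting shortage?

Equilibrium price would be p* = 70.5, so the ceiling at 54 binds.
At p = 54: qd = 768.5 − 9(54) = 282.5, qs = -77.5 + 3(54) = 84.5.
Shortage = 282.5 − 84.5 = 198.

Shortage = 198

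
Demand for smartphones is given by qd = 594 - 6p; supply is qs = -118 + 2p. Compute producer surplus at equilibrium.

Equilibrium: 594 - 6p = -118 + 2p gives p* = 89, q* = 60.
Supply starts at p = 59 (where qs = 0).
PS = ½(89 − 59)(60) = 900.

Producer surplus = 900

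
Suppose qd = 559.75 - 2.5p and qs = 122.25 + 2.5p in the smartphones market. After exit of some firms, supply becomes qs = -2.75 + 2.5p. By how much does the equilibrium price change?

Δp = 25

Original equilibrium: p* = 87.5, q* = 341.
New equilibrium: 559.75 - 2.5p = -2.75 + 2.5p, so 562.5 = 5p and p' = 112.5; q' = 559.75 − 2.5(112.5) = 278.5.
Change in price: 112.5 − 87.5 = 25.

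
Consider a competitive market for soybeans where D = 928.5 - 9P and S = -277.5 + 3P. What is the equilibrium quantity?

Set D = S: 928.5 - 9P = -277.5 + 3P.
1206 = 12P, so P* = 100.5.
Q* = 928.5 − 9(100.5) = 24.

Q* = 24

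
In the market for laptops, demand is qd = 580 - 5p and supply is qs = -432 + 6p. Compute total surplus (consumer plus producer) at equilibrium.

Total surplus = 2640

Equilibrium: 580 - 5p = -432 + 6p gives p* = 92, q* = 120.
Demand choke price: p = 116; supply starts at p = 72.
CS = ½(116 − 92)(120) = 1440; PS = ½(92 − 72)(120) = 1200.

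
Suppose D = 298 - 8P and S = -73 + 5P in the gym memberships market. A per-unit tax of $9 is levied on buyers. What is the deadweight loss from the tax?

Pre-tax equilibrium: P* = 371/13, Q* = 906/13.
Tax on buyers shifts demand to D = 298 − 8(P + 9) = 226 - 8P.
226 - 8P = -73 + 5P gives seller price Ps = 23; buyers pay Pb = 23 + 9 = 32.
New quantity: Q = 298 − 8(32) = 42.
DWL = ½ × 9 × (906/13 − 42) = 1620/13.

Deadweight loss = 1620/13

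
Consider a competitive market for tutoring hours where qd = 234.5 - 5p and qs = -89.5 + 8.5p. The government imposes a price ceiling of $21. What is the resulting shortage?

Shortage = 40.5

Equilibrium price would be p* = 24, so the ceiling at 21 binds.
At p = 21: qd = 234.5 − 5(21) = 129.5, qs = -89.5 + 8.5(21) = 89.
Shortage = 129.5 − 89 = 40.5.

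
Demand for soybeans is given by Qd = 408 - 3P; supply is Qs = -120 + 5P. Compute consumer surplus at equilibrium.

Equilibrium: 408 - 3P = -120 + 5P gives P* = 66, Q* = 210.
Demand choke price (Qd = 0): P = 136.
CS = ½(136 − 66)(210) = 7350.

Consumer surplus = 7350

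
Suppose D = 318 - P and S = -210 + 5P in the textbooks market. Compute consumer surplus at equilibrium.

Consumer surplus = 26450

Equilibrium: 318 - P = -210 + 5P gives P* = 88, Q* = 230.
Demand choke price (D = 0): P = 318.
CS = ½(318 − 88)(230) = 26450.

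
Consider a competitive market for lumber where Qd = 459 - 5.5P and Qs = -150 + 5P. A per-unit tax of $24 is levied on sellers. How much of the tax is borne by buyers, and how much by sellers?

Buyers bear 80/7, sellers bear 88/7

Pre-tax equilibrium: P* = 58, Q* = 140.
Tax on sellers shifts supply to Qs = -150 + 5(P − 24) = -270 + 5P.
459 - 5.5P = -270 + 5P gives buyer price Pb = 486/7; sellers receive Ps = 486/7 − 24 = 318/7.
New quantity: Q = 459 − 5.5(486/7) = 540/7.
Buyer burden = 486/7 − 58 = 80/7; seller burden = 58 − 318/7 = 88/7.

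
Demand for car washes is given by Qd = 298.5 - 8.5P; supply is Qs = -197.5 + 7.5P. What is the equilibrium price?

Set Qd = Qs: 298.5 - 8.5P = -197.5 + 7.5P.
496 = 16P, so P* = 31.
Q* = 298.5 − 8.5(31) = 35.

P* = 31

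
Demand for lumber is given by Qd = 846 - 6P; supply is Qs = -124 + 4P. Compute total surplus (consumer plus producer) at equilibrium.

Total surplus = 14520

Equilibrium: 846 - 6P = -124 + 4P gives P* = 97, Q* = 264.
Demand choke price: P = 141; supply starts at P = 31.
CS = ½(141 − 97)(264) = 5808; PS = ½(97 − 31)(264) = 8712.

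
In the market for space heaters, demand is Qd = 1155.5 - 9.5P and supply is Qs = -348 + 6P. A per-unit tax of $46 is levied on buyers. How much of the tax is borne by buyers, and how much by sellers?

Pre-tax equilibrium: P* = 97, Q* = 234.
Tax on buyers shifts demand to Qd = 1155.5 − 9.5(P + 46) = 718.5 - 9.5P.
718.5 - 9.5P = -348 + 6P gives seller price Ps = 2133/31; buyers pay Pb = 2133/31 + 46 = 3559/31.
New quantity: Q = 1155.5 − 9.5(3559/31) = 2010/31.
Buyer burden = 3559/31 − 97 = 552/31; seller burden = 97 − 2133/31 = 874/31.

Buyers bear 552/31, sellers bear 874/31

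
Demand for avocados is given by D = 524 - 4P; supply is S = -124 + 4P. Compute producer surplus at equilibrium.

Producer surplus = 5000

Equilibrium: 524 - 4P = -124 + 4P gives P* = 81, Q* = 200.
Supply starts at P = 31 (where S = 0).
PS = ½(81 − 31)(200) = 5000.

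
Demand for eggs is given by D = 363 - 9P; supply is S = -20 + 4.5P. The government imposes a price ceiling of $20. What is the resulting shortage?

Equilibrium price would be P* = 766/27, so the ceiling at 20 binds.
At P = 20: D = 363 − 9(20) = 183, S = -20 + 4.5(20) = 70.
Shortage = 183 − 70 = 113.

Shortage = 113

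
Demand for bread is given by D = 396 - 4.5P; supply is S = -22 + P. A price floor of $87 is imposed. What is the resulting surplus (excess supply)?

Equilibrium price would be P* = 76, so the floor at 87 binds.
At P = 87: D = 4.5, S = 65.
Surplus = 65 − 4.5 = 60.5.

Surplus = 60.5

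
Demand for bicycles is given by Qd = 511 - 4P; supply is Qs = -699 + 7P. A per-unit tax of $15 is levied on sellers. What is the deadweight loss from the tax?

Deadweight loss = 3150/11

Pre-tax equilibrium: P* = 110, Q* = 71.
Tax on sellers shifts supply to Qs = -699 + 7(P − 15) = -804 + 7P.
511 - 4P = -804 + 7P gives buyer price Pb = 1315/11; sellers receive Ps = 1315/11 − 15 = 1150/11.
New quantity: Q = 511 − 4(1315/11) = 361/11.
DWL = ½ × 15 × (71 − 361/11) = 3150/11.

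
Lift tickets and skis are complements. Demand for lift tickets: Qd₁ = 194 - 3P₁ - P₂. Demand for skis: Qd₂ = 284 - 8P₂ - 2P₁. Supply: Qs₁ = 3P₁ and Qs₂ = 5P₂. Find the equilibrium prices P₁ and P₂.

P₁ = 1119/38, P₂ = 329/19

Market 1: 194 - 3P₁ - P₂ = 3P₁ → 6P₁ + P₂ = 194.
Market 2: 13P₂ + 2P₁ = 284.
Eliminating P₂: 13×(1) − 1×(2) gives 76P₁ = 2238, so P₁ = 1119/38.
Back-substitute into (2): P₂ = (284 − 2×1119/38) / 13 = 329/19.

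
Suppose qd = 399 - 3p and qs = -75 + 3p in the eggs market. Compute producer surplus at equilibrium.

Producer surplus = 4374

Equilibrium: 399 - 3p = -75 + 3p gives p* = 79, q* = 162.
Supply starts at p = 25 (where qs = 0).
PS = ½(79 − 25)(162) = 4374.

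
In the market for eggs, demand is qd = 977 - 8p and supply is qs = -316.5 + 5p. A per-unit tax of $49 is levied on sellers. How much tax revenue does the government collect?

Pre-tax equilibrium: p* = 99.5, q* = 181.
Tax on sellers shifts supply to qs = -316.5 + 5(p − 49) = -561.5 + 5p.
977 - 8p = -561.5 + 5p gives buyer price pb = 3077/26; sellers receive ps = 3077/26 − 49 = 1803/26.
New quantity: q = 977 − 8(3077/26) = 393/13.
Revenue = 49 × 393/13 = 19257/13.

Tax revenue = 19257/13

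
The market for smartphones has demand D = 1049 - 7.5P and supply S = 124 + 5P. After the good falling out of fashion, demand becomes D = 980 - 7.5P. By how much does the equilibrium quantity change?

ΔQ = -27.6

Original equilibrium: P* = 74, Q* = 494.
New equilibrium: 980 - 7.5P = 124 + 5P, so 856 = 12.5P and P' = 68.48; Q' = 980 − 7.5(68.48) = 466.4.
Change in quantity: 466.4 − 494 = -27.6.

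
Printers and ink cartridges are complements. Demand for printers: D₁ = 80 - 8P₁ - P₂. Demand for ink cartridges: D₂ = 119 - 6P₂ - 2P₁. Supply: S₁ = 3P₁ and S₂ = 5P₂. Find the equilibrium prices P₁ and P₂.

Market 1: 80 - 8P₁ - P₂ = 3P₁ → 11P₁ + P₂ = 80.
Market 2: 11P₂ + 2P₁ = 119.
Eliminating P₂: 11×(1) − 1×(2) gives 119P₁ = 761, so P₁ = 761/119.
Back-substitute into (2): P₂ = (119 − 2×761/119) / 11 = 1149/119.

P₁ = 761/119, P₂ = 1149/119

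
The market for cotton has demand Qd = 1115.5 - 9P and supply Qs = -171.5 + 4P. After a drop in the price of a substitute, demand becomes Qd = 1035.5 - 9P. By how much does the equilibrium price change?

ΔP = -80/13

Original equilibrium: P* = 99, Q* = 224.5.
New equilibrium: 1035.5 - 9P = -171.5 + 4P, so 1207 = 13P and P' = 1207/13; Q' = 1035.5 − 9(1207/13) = 5197/26.
Change in price: 1207/13 − 99 = -80/13.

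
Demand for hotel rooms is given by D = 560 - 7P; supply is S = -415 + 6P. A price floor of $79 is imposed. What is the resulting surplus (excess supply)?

Equilibrium price would be P* = 75, so the floor at 79 binds.
At P = 79: D = 7, S = 59.
Surplus = 59 − 7 = 52.

Surplus = 52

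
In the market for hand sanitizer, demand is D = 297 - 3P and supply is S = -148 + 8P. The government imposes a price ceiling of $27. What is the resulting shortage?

Shortage = 148

Equilibrium price would be P* = 445/11, so the ceiling at 27 binds.
At P = 27: D = 297 − 3(27) = 216, S = -148 + 8(27) = 68.
Shortage = 216 − 68 = 148.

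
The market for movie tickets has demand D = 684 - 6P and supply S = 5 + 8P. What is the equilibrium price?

Set D = S: 684 - 6P = 5 + 8P.
679 = 14P, so P* = 48.5.
Q* = 684 − 6(48.5) = 393.

P* = 48.5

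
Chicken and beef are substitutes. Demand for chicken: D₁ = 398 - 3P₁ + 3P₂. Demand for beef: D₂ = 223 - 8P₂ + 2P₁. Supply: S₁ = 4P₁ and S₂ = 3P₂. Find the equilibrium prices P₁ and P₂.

P₁ = 5047/71, P₂ = 2357/71

Market 1: 398 - 3P₁ + 3P₂ = 4P₁ → 7P₁ - 3P₂ = 398.
Market 2: 11P₂ - 2P₁ = 223.
Eliminating P₂: 11×(1) + 3×(2) gives 71P₁ = 5047, so P₁ = 5047/71.
Back-substitute into (2): P₂ = (223 + 2×5047/71) / 11 = 2357/71.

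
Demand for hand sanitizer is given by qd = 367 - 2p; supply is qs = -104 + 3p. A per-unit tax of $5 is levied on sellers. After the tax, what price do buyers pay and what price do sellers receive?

Buyers pay $97.2, sellers receive $92.2

Pre-tax equilibrium: p* = 94.2, q* = 178.6.
Tax on sellers shifts supply to qs = -104 + 3(p − 5) = -119 + 3p.
367 - 2p = -119 + 3p gives buyer price pb = 97.2; sellers receive ps = 97.2 − 5 = 92.2.
New quantity: q = 367 − 2(97.2) = 172.6.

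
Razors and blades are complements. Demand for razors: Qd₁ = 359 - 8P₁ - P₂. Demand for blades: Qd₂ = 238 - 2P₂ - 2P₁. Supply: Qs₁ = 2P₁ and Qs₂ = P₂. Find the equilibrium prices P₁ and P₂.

Market 1: 359 - 8P₁ - P₂ = 2P₁ → 10P₁ + P₂ = 359.
Market 2: 3P₂ + 2P₁ = 238.
Eliminating P₂: 3×(1) − 1×(2) gives 28P₁ = 839, so P₁ = 839/28.
Back-substitute into (2): P₂ = (238 − 2×839/28) / 3 = 831/14.

P₁ = 839/28, P₂ = 831/14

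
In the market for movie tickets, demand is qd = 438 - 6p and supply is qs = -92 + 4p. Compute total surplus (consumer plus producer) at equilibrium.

Equilibrium: 438 - 6p = -92 + 4p gives p* = 53, q* = 120.
Demand choke price: p = 73; supply starts at p = 23.
CS = ½(73 − 53)(120) = 1200; PS = ½(53 − 23)(120) = 1800.

Total surplus = 3000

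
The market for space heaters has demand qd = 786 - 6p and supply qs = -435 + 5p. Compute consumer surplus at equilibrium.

Equilibrium: 786 - 6p = -435 + 5p gives p* = 111, q* = 120.
Demand choke price (qd = 0): p = 131.
CS = ½(131 − 111)(120) = 1200.

Consumer surplus = 1200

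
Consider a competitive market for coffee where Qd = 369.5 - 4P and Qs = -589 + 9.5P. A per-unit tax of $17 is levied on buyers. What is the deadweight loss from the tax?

Pre-tax equilibrium: P* = 71, Q* = 85.5.
Tax on buyers shifts demand to Qd = 369.5 − 4(P + 17) = 301.5 - 4P.
301.5 - 4P = -589 + 9.5P gives seller price Ps = 1781/27; buyers pay Pb = 1781/27 + 17 = 2240/27.
New quantity: Q = 369.5 − 4(2240/27) = 2033/54.
DWL = ½ × 17 × (85.5 − 2033/54) = 10982/27.

Deadweight loss = 10982/27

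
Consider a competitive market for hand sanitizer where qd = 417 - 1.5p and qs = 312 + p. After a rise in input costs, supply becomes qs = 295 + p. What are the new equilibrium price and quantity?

Original equilibrium: p* = 42, q* = 354.
New equilibrium: 417 - 1.5p = 295 + p, so 122 = 2.5p and p' = 48.8; q' = 417 − 1.5(48.8) = 343.8.

p' = 48.8, q' = 343.8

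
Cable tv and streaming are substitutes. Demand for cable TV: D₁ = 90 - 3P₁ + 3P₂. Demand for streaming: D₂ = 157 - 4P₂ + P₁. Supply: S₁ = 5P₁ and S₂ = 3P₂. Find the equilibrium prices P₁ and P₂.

Market 1: 90 - 3P₁ + 3P₂ = 5P₁ → 8P₁ - 3P₂ = 90.
Market 2: 7P₂ - P₁ = 157.
Eliminating P₂: 7×(1) + 3×(2) gives 53P₁ = 1101, so P₁ = 1101/53.
Back-substitute into (2): P₂ = (157 + 1×1101/53) / 7 = 1346/53.

P₁ = 1101/53, P₂ = 1346/53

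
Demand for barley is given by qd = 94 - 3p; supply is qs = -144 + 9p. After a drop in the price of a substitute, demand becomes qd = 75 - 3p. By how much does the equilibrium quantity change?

Δq = -14.25

Original equilibrium: p* = 119/6, q* = 34.5.
New equilibrium: 75 - 3p = -144 + 9p, so 219 = 12p and p' = 18.25; q' = 75 − 3(18.25) = 20.25.
Change in quantity: 20.25 − 34.5 = -14.25.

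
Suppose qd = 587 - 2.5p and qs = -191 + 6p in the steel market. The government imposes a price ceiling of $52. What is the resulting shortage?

Shortage = 336

Equilibrium price would be p* = 1556/17, so the ceiling at 52 binds.
At p = 52: qd = 587 − 2.5(52) = 457, qs = -191 + 6(52) = 121.
Shortage = 457 − 121 = 336.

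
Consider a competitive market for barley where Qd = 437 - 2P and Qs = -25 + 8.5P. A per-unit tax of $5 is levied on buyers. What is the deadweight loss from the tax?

Deadweight loss = 425/21

Pre-tax equilibrium: P* = 44, Q* = 349.
Tax on buyers shifts demand to Qd = 437 − 2(P + 5) = 427 - 2P.
427 - 2P = -25 + 8.5P gives seller price Ps = 904/21; buyers pay Pb = 904/21 + 5 = 1009/21.
New quantity: Q = 437 − 2(1009/21) = 7159/21.
DWL = ½ × 5 × (349 − 7159/21) = 425/21.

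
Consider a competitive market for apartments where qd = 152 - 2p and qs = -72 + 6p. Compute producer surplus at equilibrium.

Producer surplus = 768

Equilibrium: 152 - 2p = -72 + 6p gives p* = 28, q* = 96.
Supply starts at p = 12 (where qs = 0).
PS = ½(28 − 12)(96) = 768.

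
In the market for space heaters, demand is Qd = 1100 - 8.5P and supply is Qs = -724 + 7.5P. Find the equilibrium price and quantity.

P* = 114, Q* = 131

Set Qd = Qs: 1100 - 8.5P = -724 + 7.5P.
1824 = 16P, so P* = 114.
Q* = 1100 − 8.5(114) = 131.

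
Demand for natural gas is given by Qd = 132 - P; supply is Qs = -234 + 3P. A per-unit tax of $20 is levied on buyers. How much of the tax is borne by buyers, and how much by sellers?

Buyers bear $15, sellers bear $5

Pre-tax equilibrium: P* = 91.5, Q* = 40.5.
Tax on buyers shifts demand to Qd = 132 − 1(P + 20) = 112 - P.
112 - P = -234 + 3P gives seller price Ps = 86.5; buyers pay Pb = 86.5 + 20 = 106.5.
New quantity: Q = 132 − 1(106.5) = 25.5.
Buyer burden = 106.5 − 91.5 = 15; seller burden = 91.5 − 86.5 = 5.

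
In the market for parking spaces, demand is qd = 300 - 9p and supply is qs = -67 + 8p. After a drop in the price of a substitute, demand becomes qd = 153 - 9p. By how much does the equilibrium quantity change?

Original equilibrium: p* = 367/17, q* = 1797/17.
New equilibrium: 153 - 9p = -67 + 8p, so 220 = 17p and p' = 220/17; q' = 153 − 9(220/17) = 621/17.
Change in quantity: 621/17 − 1797/17 = -1176/17.

Δq = -1176/17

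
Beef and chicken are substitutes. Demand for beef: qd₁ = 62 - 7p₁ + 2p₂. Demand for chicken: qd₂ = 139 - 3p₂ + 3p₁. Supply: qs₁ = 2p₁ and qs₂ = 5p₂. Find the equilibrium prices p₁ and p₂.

Market 1: 62 - 7p₁ + 2p₂ = 2p₁ → 9p₁ - 2p₂ = 62.
Market 2: 8p₂ - 3p₁ = 139.
Eliminating p₂: 8×(1) + 2×(2) gives 66p₁ = 774, so p₁ = 129/11.
Back-substitute into (2): p₂ = (139 + 3×129/11) / 8 = 479/22.

p₁ = 129/11, p₂ = 479/22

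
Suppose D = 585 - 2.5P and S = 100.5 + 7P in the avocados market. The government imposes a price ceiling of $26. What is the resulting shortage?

Equilibrium price would be P* = 51, so the ceiling at 26 binds.
At P = 26: D = 585 − 2.5(26) = 520, S = 100.5 + 7(26) = 282.5.
Shortage = 520 − 282.5 = 237.5.

Shortage = 237.5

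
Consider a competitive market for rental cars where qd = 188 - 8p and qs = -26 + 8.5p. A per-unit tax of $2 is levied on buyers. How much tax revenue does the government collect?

Pre-tax equilibrium: p* = 428/33, q* = 2780/33.
Tax on buyers shifts demand to qd = 188 − 8(p + 2) = 172 - 8p.
172 - 8p = -26 + 8.5p gives seller price ps = 12; buyers pay pb = 12 + 2 = 14.
New quantity: q = 188 − 8(14) = 76.
Revenue = 2 × 76 = 152.

Tax revenue = 152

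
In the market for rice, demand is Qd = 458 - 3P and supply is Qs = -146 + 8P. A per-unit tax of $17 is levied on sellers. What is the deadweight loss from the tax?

Deadweight loss = 3468/11

Pre-tax equilibrium: P* = 604/11, Q* = 3226/11.
Tax on sellers shifts supply to Qs = -146 + 8(P − 17) = -282 + 8P.
458 - 3P = -282 + 8P gives buyer price Pb = 740/11; sellers receive Ps = 740/11 − 17 = 553/11.
New quantity: Q = 458 − 3(740/11) = 2818/11.
DWL = ½ × 17 × (3226/11 − 2818/11) = 3468/11.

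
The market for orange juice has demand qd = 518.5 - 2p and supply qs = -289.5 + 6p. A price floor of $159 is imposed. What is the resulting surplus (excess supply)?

Equilibrium price would be p* = 101, so the floor at 159 binds.
At p = 159: qd = 200.5, qs = 664.5.
Surplus = 664.5 − 200.5 = 464.

Surplus = 464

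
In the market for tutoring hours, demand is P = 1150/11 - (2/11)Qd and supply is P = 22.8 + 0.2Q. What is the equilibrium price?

Set the two price expressions equal: 1150/11 - (2/11)Q = 22.8 + 0.2Q.
4496/55 = (21/55)Q, so Q* = 4496/21.
P* = 1150/11 − (2/11)(4496/21) = 1378/21.

P* = 1378/21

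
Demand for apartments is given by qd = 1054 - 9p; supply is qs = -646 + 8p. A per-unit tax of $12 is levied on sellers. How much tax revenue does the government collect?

Tax revenue = 21048/17

Pre-tax equilibrium: p* = 100, q* = 154.
Tax on sellers shifts supply to qs = -646 + 8(p − 12) = -742 + 8p.
1054 - 9p = -742 + 8p gives buyer price pb = 1796/17; sellers receive ps = 1796/17 − 12 = 1592/17.
New quantity: q = 1054 − 9(1796/17) = 1754/17.
Revenue = 12 × 1754/17 = 21048/17.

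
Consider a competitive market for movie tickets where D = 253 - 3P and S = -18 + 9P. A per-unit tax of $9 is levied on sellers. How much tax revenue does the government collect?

Pre-tax equilibrium: P* = 271/12, Q* = 185.25.
Tax on sellers shifts supply to S = -18 + 9(P − 9) = -99 + 9P.
253 - 3P = -99 + 9P gives buyer price Pb = 88/3; sellers receive Ps = 88/3 − 9 = 61/3.
New quantity: Q = 253 − 3(88/3) = 165.
Revenue = 9 × 165 = 1485.

Tax revenue = 1485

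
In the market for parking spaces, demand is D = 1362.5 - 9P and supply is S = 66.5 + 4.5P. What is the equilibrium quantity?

Q* = 498.5

Set D = S: 1362.5 - 9P = 66.5 + 4.5P.
1296 = 13.5P, so P* = 96.
Q* = 1362.5 − 9(96) = 498.5.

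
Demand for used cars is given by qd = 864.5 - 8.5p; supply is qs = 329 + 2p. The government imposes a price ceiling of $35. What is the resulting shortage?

Equilibrium price would be p* = 51, so the ceiling at 35 binds.
At p = 35: qd = 864.5 − 8.5(35) = 567, qs = 329 + 2(35) = 399.
Shortage = 567 − 399 = 168.

Shortage = 168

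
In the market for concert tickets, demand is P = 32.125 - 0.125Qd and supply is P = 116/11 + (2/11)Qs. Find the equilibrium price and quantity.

P* = 70/3, Q* = 211/3

Set the two price expressions equal: 32.125 - 0.125Q = 116/11 + (2/11)Q.
1899/88 = (27/88)Q, so Q* = 211/3.
P* = 32.125 − (0.125)(211/3) = 70/3.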